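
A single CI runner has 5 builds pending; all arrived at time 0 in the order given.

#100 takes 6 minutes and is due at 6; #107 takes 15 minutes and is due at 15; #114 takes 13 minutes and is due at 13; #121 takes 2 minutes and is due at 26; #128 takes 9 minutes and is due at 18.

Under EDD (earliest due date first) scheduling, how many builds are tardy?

4

EDD (increasing due date): #100 #114 #107 #128 #121.
#100: 0→6, due 6, tardiness 0
#114: 6→19, due 13, tardiness 6
#107: 19→34, due 15, tardiness 19
#128: 34→43, due 18, tardiness 25
#121: 43→45, due 26, tardiness 19
Late builds: 4.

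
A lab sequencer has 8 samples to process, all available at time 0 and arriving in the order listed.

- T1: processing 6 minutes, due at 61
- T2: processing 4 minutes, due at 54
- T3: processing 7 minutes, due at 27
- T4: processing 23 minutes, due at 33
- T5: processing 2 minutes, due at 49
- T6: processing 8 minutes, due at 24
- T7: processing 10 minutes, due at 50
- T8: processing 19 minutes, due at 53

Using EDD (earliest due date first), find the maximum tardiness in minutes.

19

EDD (increasing due date): T6 T3 T4 T5 T7 T8 T2 T1.
T6: 0→8, due 24, tardiness 0
T3: 8→15, due 27, tardiness 0
T4: 15→38, due 33, tardiness 5
T5: 38→40, due 49, tardiness 0
T7: 40→50, due 50, tardiness 0
T8: 50→69, due 53, tardiness 16
T2: 69→73, due 54, tardiness 19
T1: 73→79, due 61, tardiness 18
Maximum = 19.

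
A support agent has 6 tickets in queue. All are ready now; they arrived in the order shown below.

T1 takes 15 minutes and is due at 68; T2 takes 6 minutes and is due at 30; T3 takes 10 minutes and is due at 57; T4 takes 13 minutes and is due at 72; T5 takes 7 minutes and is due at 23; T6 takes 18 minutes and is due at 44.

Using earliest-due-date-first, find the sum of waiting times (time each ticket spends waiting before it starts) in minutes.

148

EDD (increasing due date): T5 T2 T6 T3 T1 T4.
T5: waits 0, runs 0→7
T2: waits 7, runs 7→13
T6: waits 13, runs 13→31
T3: waits 31, runs 31→41
T1: waits 41, runs 41→56
T4: waits 56, runs 56→69
Sum = 0+7+13+31+41+56 = 148.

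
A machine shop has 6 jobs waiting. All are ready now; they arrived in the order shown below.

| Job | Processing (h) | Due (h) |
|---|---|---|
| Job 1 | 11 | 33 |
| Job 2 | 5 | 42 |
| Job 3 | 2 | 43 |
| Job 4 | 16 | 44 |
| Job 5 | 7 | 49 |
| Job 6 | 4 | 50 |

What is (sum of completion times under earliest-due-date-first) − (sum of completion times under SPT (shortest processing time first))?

EDD (increasing due date): Job 1 Job 2 Job 3 Job 4 Job 5 Job 6.
Job 1: 0→11
Job 2: 11→16
Job 3: 16→18
Job 4: 18→34
Job 5: 34→41
Job 6: 41→45
Sum = 11+16+18+34+41+45 = 165.
SPT (increasing processing time): Job 3 Job 6 Job 2 Job 5 Job 1 Job 4.
Job 3: 0→2
Job 6: 2→6
Job 2: 6→11
Job 5: 11→18
Job 1: 18→29
Job 4: 29→45
Sum = 2+6+11+18+29+45 = 111.
Difference = 165 − 111 = 54.

54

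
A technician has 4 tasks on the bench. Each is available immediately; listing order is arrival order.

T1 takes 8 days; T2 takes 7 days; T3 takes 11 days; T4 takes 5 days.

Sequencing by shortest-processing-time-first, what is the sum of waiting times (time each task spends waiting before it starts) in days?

37

SPT (increasing processing time): T4 T2 T1 T3.
T4: waits 0, runs 0→5
T2: waits 5, runs 5→12
T1: waits 12, runs 12→20
T3: waits 20, runs 20→31
Sum = 0+5+12+20 = 37.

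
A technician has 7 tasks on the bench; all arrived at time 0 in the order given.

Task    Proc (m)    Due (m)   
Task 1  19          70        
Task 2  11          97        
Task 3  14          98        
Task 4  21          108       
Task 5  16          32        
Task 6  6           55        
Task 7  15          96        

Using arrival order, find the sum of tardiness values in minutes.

FIFO (arrival order): Task 1 Task 2 Task 3 Task 4 Task 5 Task 6 Task 7.
Task 1: 0→19, due 70, tardiness 0
Task 2: 19→30, due 97, tardiness 0
Task 3: 30→44, due 98, tardiness 0
Task 4: 44→65, due 108, tardiness 0
Task 5: 65→81, due 32, tardiness 49
Task 6: 81→87, due 55, tardiness 32
Task 7: 87→102, due 96, tardiness 6
Sum = 0+0+0+0+49+32+6 = 87.

87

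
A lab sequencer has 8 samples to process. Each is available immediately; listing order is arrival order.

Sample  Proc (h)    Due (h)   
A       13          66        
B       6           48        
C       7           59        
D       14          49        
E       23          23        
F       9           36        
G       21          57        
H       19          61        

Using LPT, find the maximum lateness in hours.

LPT (decreasing processing time): E G H D A F C B.
E: 0→23, due 23, lateness 0
G: 23→44, due 57, lateness -13
H: 44→63, due 61, lateness 2
D: 63→77, due 49, lateness 28
A: 77→90, due 66, lateness 24
F: 90→99, due 36, lateness 63
C: 99→106, due 59, lateness 47
B: 106→112, due 48, lateness 64
Maximum = 64.

64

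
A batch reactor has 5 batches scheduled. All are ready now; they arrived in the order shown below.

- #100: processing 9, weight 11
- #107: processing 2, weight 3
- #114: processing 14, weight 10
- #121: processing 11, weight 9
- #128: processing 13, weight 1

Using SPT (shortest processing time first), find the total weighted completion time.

SPT (increasing processing time): #107 #100 #121 #128 #114.
#107: finishes 2, weight 3, w·C = 6
#100: finishes 11, weight 11, w·C = 121
#121: finishes 22, weight 9, w·C = 198
#128: finishes 35, weight 1, w·C = 35
#114: finishes 49, weight 10, w·C = 490
Sum = 6+121+198+35+490 = 850.

850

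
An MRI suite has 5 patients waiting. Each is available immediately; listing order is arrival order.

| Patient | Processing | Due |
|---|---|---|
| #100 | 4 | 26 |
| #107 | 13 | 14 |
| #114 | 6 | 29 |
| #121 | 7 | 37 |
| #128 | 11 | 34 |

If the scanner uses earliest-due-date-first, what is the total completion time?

EDD (increasing due date): #107 #100 #114 #128 #121.
#107: 0→13
#100: 13→17
#114: 17→23
#128: 23→34
#121: 34→41
Sum = 13+17+23+34+41 = 128.

128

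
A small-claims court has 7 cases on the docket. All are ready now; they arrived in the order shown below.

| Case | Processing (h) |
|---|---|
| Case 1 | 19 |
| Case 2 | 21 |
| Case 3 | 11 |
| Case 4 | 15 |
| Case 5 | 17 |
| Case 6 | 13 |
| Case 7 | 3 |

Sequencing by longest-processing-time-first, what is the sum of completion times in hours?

470

LPT (decreasing processing time): Case 2 Case 1 Case 5 Case 4 Case 6 Case 3 Case 7.
Case 2: 0→21
Case 1: 21→40
Case 5: 40→57
Case 4: 57→72
Case 6: 72→85
Case 3: 85→96
Case 7: 96→99
Sum = 21+40+57+72+85+96+99 = 470.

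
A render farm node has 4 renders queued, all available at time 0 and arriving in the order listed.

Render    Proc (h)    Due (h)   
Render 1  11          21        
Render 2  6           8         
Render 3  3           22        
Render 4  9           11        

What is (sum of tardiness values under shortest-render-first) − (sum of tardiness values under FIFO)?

-11

SPT (increasing processing time): Render 3 Render 2 Render 4 Render 1.
Render 3: 0→3, due 22, tardiness 0
Render 2: 3→9, due 8, tardiness 1
Render 4: 9→18, due 11, tardiness 7
Render 1: 18→29, due 21, tardiness 8
Sum = 0+1+7+8 = 16.
FIFO (arrival order): Render 1 Render 2 Render 3 Render 4.
Render 1: 0→11, due 21, tardiness 0
Render 2: 11→17, due 8, tardiness 9
Render 3: 17→20, due 22, tardiness 0
Render 4: 20→29, due 11, tardiness 18
Sum = 0+9+0+18 = 27.
Difference = 16 − 27 = -11.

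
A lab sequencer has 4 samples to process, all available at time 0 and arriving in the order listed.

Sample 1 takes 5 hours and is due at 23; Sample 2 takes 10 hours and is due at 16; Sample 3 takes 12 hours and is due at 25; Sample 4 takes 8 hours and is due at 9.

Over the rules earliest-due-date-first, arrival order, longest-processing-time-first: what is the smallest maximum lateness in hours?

10

EDD (increasing due date): Sample 4 Sample 2 Sample 1 Sample 3.
Sample 4: 0→8, due 9, lateness -1
Sample 2: 8→18, due 16, lateness 2
Sample 1: 18→23, due 23, lateness 0
Sample 3: 23→35, due 25, lateness 10
Maximum = 10.
FIFO (arrival order): Sample 1 Sample 2 Sample 3 Sample 4.
Sample 1: 0→5, due 23, lateness -18
Sample 2: 5→15, due 16, lateness -1
Sample 3: 15→27, due 25, lateness 2
Sample 4: 27→35, due 9, lateness 26
Maximum = 26.
LPT (decreasing processing time): Sample 3 Sample 2 Sample 4 Sample 1.
Sample 3: 0→12, due 25, lateness -13
Sample 2: 12→22, due 16, lateness 6
Sample 4: 22→30, due 9, lateness 21
Sample 1: 30→35, due 23, lateness 12
Maximum = 21.
EDD 10, FIFO 26, LPT 21 → minimum 10.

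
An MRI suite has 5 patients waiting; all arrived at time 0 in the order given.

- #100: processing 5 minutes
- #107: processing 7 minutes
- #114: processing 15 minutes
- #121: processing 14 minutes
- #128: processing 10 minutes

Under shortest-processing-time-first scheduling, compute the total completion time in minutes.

SPT (increasing processing time): #100 #107 #128 #121 #114.
#100: 0→5
#107: 5→12
#128: 12→22
#121: 22→36
#114: 36→51
Sum = 5+12+22+36+51 = 126.

126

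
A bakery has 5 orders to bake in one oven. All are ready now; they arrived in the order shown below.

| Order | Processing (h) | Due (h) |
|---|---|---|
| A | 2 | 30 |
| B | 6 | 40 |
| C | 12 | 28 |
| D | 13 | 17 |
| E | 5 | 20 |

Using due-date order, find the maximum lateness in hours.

EDD (increasing due date): D E C A B.
D: 0→13, due 17, lateness -4
E: 13→18, due 20, lateness -2
C: 18→30, due 28, lateness 2
A: 30→32, due 30, lateness 2
B: 32→38, due 40, lateness -2
Maximum = 2.

2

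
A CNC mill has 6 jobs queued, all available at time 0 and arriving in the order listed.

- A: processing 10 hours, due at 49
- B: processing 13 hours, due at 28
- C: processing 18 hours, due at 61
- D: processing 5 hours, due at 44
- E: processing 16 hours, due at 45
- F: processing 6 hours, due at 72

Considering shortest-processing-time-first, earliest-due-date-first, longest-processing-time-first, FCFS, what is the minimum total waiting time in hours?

SPT (increasing processing time): D F A B E C.
D: waits 0, runs 0→5
F: waits 5, runs 5→11
A: waits 11, runs 11→21
B: waits 21, runs 21→34
E: waits 34, runs 34→50
C: waits 50, runs 50→68
Sum = 0+5+11+21+34+50 = 121.
EDD (increasing due date): B D E A C F.
B: waits 0, runs 0→13
D: waits 13, runs 13→18
E: waits 18, runs 18→34
A: waits 34, runs 34→44
C: waits 44, runs 44→62
F: waits 62, runs 62→68
Sum = 0+13+18+34+44+62 = 171.
LPT (decreasing processing time): C E B A F D.
C: waits 0, runs 0→18
E: waits 18, runs 18→34
B: waits 34, runs 34→47
A: waits 47, runs 47→57
F: waits 57, runs 57→63
D: waits 63, runs 63→68
Sum = 0+18+34+47+57+63 = 219.
FIFO (arrival order): A B C D E F.
A: waits 0, runs 0→10
B: waits 10, runs 10→23
C: waits 23, runs 23→41
D: waits 41, runs 41→46
E: waits 46, runs 46→62
F: waits 62, runs 62→68
Sum = 0+10+23+41+46+62 = 182.
SPT 121, EDD 171, LPT 219, FIFO 182 → minimum 121.

121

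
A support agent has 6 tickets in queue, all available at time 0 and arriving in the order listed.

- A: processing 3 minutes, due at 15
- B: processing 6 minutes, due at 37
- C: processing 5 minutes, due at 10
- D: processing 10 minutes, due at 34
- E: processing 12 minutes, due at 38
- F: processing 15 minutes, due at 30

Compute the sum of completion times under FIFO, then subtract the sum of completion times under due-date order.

-22

FIFO (arrival order): A B C D E F.
A: 0→3
B: 3→9
C: 9→14
D: 14→24
E: 24→36
F: 36→51
Sum = 3+9+14+24+36+51 = 137.
EDD (increasing due date): C A F D B E.
C: 0→5
A: 5→8
F: 8→23
D: 23→33
B: 33→39
E: 39→51
Sum = 5+8+23+33+39+51 = 159.
Difference = 137 − 159 = -22.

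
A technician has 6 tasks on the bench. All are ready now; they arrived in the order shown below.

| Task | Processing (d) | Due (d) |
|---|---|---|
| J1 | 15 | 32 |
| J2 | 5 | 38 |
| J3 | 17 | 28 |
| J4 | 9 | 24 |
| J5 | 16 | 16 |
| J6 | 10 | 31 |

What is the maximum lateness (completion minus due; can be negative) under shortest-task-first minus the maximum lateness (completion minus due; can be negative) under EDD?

SPT (increasing processing time): J2 J4 J6 J1 J5 J3.
J2: 0→5, due 38, lateness -33
J4: 5→14, due 24, lateness -10
J6: 14→24, due 31, lateness -7
J1: 24→39, due 32, lateness 7
J5: 39→55, due 16, lateness 39
J3: 55→72, due 28, lateness 44
Maximum = 44.
EDD (increasing due date): J5 J4 J3 J6 J1 J2.
J5: 0→16, due 16, lateness 0
J4: 16→25, due 24, lateness 1
J3: 25→42, due 28, lateness 14
J6: 42→52, due 31, lateness 21
J1: 52→67, due 32, lateness 35
J2: 67→72, due 38, lateness 34
Maximum = 35.
Difference = 44 − 35 = 9.

9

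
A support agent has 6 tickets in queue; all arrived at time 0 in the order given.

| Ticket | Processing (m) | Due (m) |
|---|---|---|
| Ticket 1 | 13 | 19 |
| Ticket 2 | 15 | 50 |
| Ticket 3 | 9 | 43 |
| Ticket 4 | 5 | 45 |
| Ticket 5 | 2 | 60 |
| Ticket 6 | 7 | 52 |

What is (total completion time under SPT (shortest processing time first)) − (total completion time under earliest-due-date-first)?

SPT (increasing processing time): Ticket 5 Ticket 4 Ticket 6 Ticket 3 Ticket 1 Ticket 2.
Ticket 5: 0→2
Ticket 4: 2→7
Ticket 6: 7→14
Ticket 3: 14→23
Ticket 1: 23→36
Ticket 2: 36→51
Sum = 2+7+14+23+36+51 = 133.
EDD (increasing due date): Ticket 1 Ticket 3 Ticket 4 Ticket 2 Ticket 6 Ticket 5.
Ticket 1: 0→13
Ticket 3: 13→22
Ticket 4: 22→27
Ticket 2: 27→42
Ticket 6: 42→49
Ticket 5: 49→51
Sum = 13+22+27+42+49+51 = 204.
Difference = 133 − 204 = -71.

-71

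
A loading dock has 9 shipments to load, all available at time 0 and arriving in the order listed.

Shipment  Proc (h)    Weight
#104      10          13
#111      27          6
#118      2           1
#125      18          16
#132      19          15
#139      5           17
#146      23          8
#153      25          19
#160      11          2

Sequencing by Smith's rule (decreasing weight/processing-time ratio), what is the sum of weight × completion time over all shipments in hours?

WSPT (decreasing weight/processing-time ratio): #139 #104 #125 #132 #153 #118 #146 #111 #160.
#139: finishes 5, weight 17, w·C = 85
#104: finishes 15, weight 13, w·C = 195
#125: finishes 33, weight 16, w·C = 528
#132: finishes 52, weight 15, w·C = 780
#153: finishes 77, weight 19, w·C = 1463
#118: finishes 79, weight 1, w·C = 79
#146: finishes 102, weight 8, w·C = 816
#111: finishes 129, weight 6, w·C = 774
#160: finishes 140, weight 2, w·C = 280
Sum = 85+195+528+780+1463+79+816+774+280 = 5000.

5000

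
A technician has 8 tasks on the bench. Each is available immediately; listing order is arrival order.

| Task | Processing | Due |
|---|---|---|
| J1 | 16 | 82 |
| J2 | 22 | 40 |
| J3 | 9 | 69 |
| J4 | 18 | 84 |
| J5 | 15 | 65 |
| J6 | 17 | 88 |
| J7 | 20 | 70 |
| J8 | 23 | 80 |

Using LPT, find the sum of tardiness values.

188

LPT (decreasing processing time): J8 J2 J7 J4 J6 J1 J5 J3.
J8: 0→23, due 80, tardiness 0
J2: 23→45, due 40, tardiness 5
J7: 45→65, due 70, tardiness 0
J4: 65→83, due 84, tardiness 0
J6: 83→100, due 88, tardiness 12
J1: 100→116, due 82, tardiness 34
J5: 116→131, due 65, tardiness 66
J3: 131→140, due 69, tardiness 71
Sum = 0+5+0+0+12+34+66+71 = 188.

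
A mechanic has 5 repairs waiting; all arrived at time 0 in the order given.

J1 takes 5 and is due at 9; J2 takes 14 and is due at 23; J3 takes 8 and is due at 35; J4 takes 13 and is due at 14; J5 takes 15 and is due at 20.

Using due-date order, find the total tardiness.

61

EDD (increasing due date): J1 J4 J5 J2 J3.
J1: 0→5, due 9, tardiness 0
J4: 5→18, due 14, tardiness 4
J5: 18→33, due 20, tardiness 13
J2: 33→47, due 23, tardiness 24
J3: 47→55, due 35, tardiness 20
Sum = 0+4+13+24+20 = 61.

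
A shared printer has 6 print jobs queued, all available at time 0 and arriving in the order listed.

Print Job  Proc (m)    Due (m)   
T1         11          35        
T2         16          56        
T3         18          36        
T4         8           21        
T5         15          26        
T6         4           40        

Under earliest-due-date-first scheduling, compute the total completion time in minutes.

EDD (increasing due date): T4 T5 T1 T3 T6 T2.
T4: 0→8
T5: 8→23
T1: 23→34
T3: 34→52
T6: 52→56
T2: 56→72
Sum = 8+23+34+52+56+72 = 245.

245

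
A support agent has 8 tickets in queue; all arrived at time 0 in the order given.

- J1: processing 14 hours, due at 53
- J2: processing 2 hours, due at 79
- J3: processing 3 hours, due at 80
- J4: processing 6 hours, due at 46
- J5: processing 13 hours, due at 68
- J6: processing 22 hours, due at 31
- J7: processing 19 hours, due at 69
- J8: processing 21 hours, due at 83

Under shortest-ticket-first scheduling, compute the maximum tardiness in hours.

69

SPT (increasing processing time): J2 J3 J4 J5 J1 J7 J8 J6.
J2: 0→2, due 79, tardiness 0
J3: 2→5, due 80, tardiness 0
J4: 5→11, due 46, tardiness 0
J5: 11→24, due 68, tardiness 0
J1: 24→38, due 53, tardiness 0
J7: 38→57, due 69, tardiness 0
J8: 57→78, due 83, tardiness 0
J6: 78→100, due 31, tardiness 69
Maximum = 69.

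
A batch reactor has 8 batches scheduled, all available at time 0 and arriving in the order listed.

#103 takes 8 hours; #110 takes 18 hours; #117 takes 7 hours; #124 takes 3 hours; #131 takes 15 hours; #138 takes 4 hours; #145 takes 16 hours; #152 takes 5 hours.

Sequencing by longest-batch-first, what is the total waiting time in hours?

364

LPT (decreasing processing time): #110 #145 #131 #103 #117 #152 #138 #124.
#110: waits 0, runs 0→18
#145: waits 18, runs 18→34
#131: waits 34, runs 34→49
#103: waits 49, runs 49→57
#117: waits 57, runs 57→64
#152: waits 64, runs 64→69
#138: waits 69, runs 69→73
#124: waits 73, runs 73→76
Sum = 0+18+34+49+57+64+69+73 = 364.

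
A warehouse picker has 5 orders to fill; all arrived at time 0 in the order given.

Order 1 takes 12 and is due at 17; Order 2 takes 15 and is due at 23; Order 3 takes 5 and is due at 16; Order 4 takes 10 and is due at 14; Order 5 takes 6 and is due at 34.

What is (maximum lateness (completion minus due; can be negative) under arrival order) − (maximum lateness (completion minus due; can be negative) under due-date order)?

FIFO (arrival order): Order 1 Order 2 Order 3 Order 4 Order 5.
Order 1: 0→12, due 17, lateness -5
Order 2: 12→27, due 23, lateness 4
Order 3: 27→32, due 16, lateness 16
Order 4: 32→42, due 14, lateness 28
Order 5: 42→48, due 34, lateness 14
Maximum = 28.
EDD (increasing due date): Order 4 Order 3 Order 1 Order 2 Order 5.
Order 4: 0→10, due 14, lateness -4
Order 3: 10→15, due 16, lateness -1
Order 1: 15→27, due 17, lateness 10
Order 2: 27→42, due 23, lateness 19
Order 5: 42→48, due 34, lateness 14
Maximum = 19.
Difference = 28 − 19 = 9.

9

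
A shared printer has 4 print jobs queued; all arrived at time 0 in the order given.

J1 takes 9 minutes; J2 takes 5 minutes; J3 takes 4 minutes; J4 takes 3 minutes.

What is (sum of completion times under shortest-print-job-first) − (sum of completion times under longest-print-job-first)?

SPT (increasing processing time): J4 J3 J2 J1.
J4: 0→3
J3: 3→7
J2: 7→12
J1: 12→21
Sum = 3+7+12+21 = 43.
LPT (decreasing processing time): J1 J2 J3 J4.
J1: 0→9
J2: 9→14
J3: 14→18
J4: 18→21
Sum = 9+14+18+21 = 62.
Difference = 43 − 62 = -19.

-19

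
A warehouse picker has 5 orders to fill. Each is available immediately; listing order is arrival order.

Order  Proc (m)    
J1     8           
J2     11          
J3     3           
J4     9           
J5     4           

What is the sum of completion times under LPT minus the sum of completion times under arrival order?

11

LPT (decreasing processing time): J2 J4 J1 J5 J3.
J2: 0→11
J4: 11→20
J1: 20→28
J5: 28→32
J3: 32→35
Sum = 11+20+28+32+35 = 126.
FIFO (arrival order): J1 J2 J3 J4 J5.
J1: 0→8
J2: 8→19
J3: 19→22
J4: 22→31
J5: 31→35
Sum = 8+19+22+31+35 = 115.
Difference = 126 − 115 = 11.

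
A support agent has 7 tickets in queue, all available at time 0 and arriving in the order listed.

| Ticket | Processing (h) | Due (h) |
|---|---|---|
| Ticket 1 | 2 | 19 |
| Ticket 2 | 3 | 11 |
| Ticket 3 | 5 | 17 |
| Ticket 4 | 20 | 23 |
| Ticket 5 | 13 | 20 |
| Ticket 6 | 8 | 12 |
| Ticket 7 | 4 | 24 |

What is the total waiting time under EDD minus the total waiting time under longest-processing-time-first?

-113

EDD (increasing due date): Ticket 2 Ticket 6 Ticket 3 Ticket 1 Ticket 5 Ticket 4 Ticket 7.
Ticket 2: waits 0, runs 0→3
Ticket 6: waits 3, runs 3→11
Ticket 3: waits 11, runs 11→16
Ticket 1: waits 16, runs 16→18
Ticket 5: waits 18, runs 18→31
Ticket 4: waits 31, runs 31→51
Ticket 7: waits 51, runs 51→55
Sum = 0+3+11+16+18+31+51 = 130.
LPT (decreasing processing time): Ticket 4 Ticket 5 Ticket 6 Ticket 3 Ticket 7 Ticket 2 Ticket 1.
Ticket 4: waits 0, runs 0→20
Ticket 5: waits 20, runs 20→33
Ticket 6: waits 33, runs 33→41
Ticket 3: waits 41, runs 41→46
Ticket 7: waits 46, runs 46→50
Ticket 2: waits 50, runs 50→53
Ticket 1: waits 53, runs 53→55
Sum = 0+20+33+41+46+50+53 = 243.
Difference = 130 − 243 = -113.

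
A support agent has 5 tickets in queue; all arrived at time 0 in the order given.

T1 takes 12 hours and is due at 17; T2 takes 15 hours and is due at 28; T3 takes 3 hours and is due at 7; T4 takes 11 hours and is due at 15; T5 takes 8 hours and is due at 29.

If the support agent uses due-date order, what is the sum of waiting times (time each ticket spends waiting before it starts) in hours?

EDD (increasing due date): T3 T4 T1 T2 T5.
T3: waits 0, runs 0→3
T4: waits 3, runs 3→14
T1: waits 14, runs 14→26
T2: waits 26, runs 26→41
T5: waits 41, runs 41→49
Sum = 0+3+14+26+41 = 84.

84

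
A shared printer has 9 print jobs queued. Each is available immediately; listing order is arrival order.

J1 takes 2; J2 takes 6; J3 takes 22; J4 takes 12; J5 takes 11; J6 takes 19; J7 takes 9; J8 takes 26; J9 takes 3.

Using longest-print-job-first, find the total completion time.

LPT (decreasing processing time): J8 J3 J6 J4 J5 J7 J2 J9 J1.
J8: 0→26
J3: 26→48
J6: 48→67
J4: 67→79
J5: 79→90
J7: 90→99
J2: 99→105
J9: 105→108
J1: 108→110
Sum = 26+48+67+79+90+99+105+108+110 = 732.

732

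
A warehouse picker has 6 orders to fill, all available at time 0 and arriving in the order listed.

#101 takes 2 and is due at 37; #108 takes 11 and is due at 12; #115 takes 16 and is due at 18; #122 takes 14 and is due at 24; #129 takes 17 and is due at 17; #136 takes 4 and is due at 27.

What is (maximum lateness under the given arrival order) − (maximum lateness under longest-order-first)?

-3

FIFO (arrival order): #101 #108 #115 #122 #129 #136.
#101: 0→2, due 37, lateness -35
#108: 2→13, due 12, lateness 1
#115: 13→29, due 18, lateness 11
#122: 29→43, due 24, lateness 19
#129: 43→60, due 17, lateness 43
#136: 60→64, due 27, lateness 37
Maximum = 43.
LPT (decreasing processing time): #129 #115 #122 #108 #136 #101.
#129: 0→17, due 17, lateness 0
#115: 17→33, due 18, lateness 15
#122: 33→47, due 24, lateness 23
#108: 47→58, due 12, lateness 46
#136: 58→62, due 27, lateness 35
#101: 62→64, due 37, lateness 27
Maximum = 46.
Difference = 43 − 46 = -3.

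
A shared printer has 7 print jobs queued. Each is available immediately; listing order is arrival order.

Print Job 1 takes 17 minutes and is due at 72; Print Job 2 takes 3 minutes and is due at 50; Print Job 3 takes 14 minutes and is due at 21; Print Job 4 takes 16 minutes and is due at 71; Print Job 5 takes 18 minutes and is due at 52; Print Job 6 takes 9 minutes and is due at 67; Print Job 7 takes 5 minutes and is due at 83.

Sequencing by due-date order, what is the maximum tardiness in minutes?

5

EDD (increasing due date): Print Job 3 Print Job 2 Print Job 5 Print Job 6 Print Job 4 Print Job 1 Print Job 7.
Print Job 3: 0→14, due 21, tardiness 0
Print Job 2: 14→17, due 50, tardiness 0
Print Job 5: 17→35, due 52, tardiness 0
Print Job 6: 35→44, due 67, tardiness 0
Print Job 4: 44→60, due 71, tardiness 0
Print Job 1: 60→77, due 72, tardiness 5
Print Job 7: 77→82, due 83, tardiness 0
Maximum = 5.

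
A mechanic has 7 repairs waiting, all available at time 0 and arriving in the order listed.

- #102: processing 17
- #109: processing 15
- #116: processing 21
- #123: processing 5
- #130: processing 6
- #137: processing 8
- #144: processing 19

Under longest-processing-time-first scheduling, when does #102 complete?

57

LPT (decreasing processing time): #116 #144 #102 #109 #137 #130 #123.
#116: 0→21
#144: 21→40
#102: 40→57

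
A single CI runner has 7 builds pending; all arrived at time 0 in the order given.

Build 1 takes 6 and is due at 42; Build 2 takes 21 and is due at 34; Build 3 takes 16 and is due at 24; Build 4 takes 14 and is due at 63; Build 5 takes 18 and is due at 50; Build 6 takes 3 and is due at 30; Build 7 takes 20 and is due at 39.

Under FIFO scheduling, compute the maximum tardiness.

59

FIFO (arrival order): Build 1 Build 2 Build 3 Build 4 Build 5 Build 6 Build 7.
Build 1: 0→6, due 42, tardiness 0
Build 2: 6→27, due 34, tardiness 0
Build 3: 27→43, due 24, tardiness 19
Build 4: 43→57, due 63, tardiness 0
Build 5: 57→75, due 50, tardiness 25
Build 6: 75→78, due 30, tardiness 48
Build 7: 78→98, due 39, tardiness 59
Maximum = 59.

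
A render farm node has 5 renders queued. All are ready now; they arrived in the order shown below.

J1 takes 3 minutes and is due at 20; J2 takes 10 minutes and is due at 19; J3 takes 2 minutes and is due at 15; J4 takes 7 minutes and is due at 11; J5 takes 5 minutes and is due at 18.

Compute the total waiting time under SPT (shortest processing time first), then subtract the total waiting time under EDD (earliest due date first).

SPT (increasing processing time): J3 J1 J5 J4 J2.
J3: waits 0, runs 0→2
J1: waits 2, runs 2→5
J5: waits 5, runs 5→10
J4: waits 10, runs 10→17
J2: waits 17, runs 17→27
Sum = 0+2+5+10+17 = 34.
EDD (increasing due date): J4 J3 J5 J2 J1.
J4: waits 0, runs 0→7
J3: waits 7, runs 7→9
J5: waits 9, runs 9→14
J2: waits 14, runs 14→24
J1: waits 24, runs 24→27
Sum = 0+7+9+14+24 = 54.
Difference = 34 − 54 = -20.

-20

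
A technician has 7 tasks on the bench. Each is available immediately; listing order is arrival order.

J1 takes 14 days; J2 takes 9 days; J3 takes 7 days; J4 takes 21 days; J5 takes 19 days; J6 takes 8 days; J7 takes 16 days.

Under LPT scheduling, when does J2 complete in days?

LPT (decreasing processing time): J4 J5 J7 J1 J2 J6 J3.
J4: 0→21
J5: 21→40
J7: 40→56
J1: 56→70
J2: 70→79

79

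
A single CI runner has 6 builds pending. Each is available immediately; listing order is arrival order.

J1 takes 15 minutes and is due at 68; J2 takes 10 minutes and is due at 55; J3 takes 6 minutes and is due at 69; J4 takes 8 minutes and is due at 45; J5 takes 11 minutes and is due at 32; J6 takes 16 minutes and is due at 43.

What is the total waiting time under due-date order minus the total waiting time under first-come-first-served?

EDD (increasing due date): J5 J6 J4 J2 J1 J3.
J5: waits 0, runs 0→11
J6: waits 11, runs 11→27
J4: waits 27, runs 27→35
J2: waits 35, runs 35→45
J1: waits 45, runs 45→60
J3: waits 60, runs 60→66
Sum = 0+11+27+35+45+60 = 178.
FIFO (arrival order): J1 J2 J3 J4 J5 J6.
J1: waits 0, runs 0→15
J2: waits 15, runs 15→25
J3: waits 25, runs 25→31
J4: waits 31, runs 31→39
J5: waits 39, runs 39→50
J6: waits 50, runs 50→66
Sum = 0+15+25+31+39+50 = 160.
Difference = 178 − 160 = 18.

18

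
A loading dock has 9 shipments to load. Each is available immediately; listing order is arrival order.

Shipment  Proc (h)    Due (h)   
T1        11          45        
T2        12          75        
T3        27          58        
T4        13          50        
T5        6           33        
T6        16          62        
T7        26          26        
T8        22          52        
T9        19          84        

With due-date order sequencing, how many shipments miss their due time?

EDD (increasing due date): T7 T5 T1 T4 T8 T3 T6 T2 T9.
T7: 0→26, due 26, tardiness 0
T5: 26→32, due 33, tardiness 0
T1: 32→43, due 45, tardiness 0
T4: 43→56, due 50, tardiness 6
T8: 56→78, due 52, tardiness 26
T3: 78→105, due 58, tardiness 47
T6: 105→121, due 62, tardiness 59
T2: 121→133, due 75, tardiness 58
T9: 133→152, due 84, tardiness 68
Late shipments: 6.

6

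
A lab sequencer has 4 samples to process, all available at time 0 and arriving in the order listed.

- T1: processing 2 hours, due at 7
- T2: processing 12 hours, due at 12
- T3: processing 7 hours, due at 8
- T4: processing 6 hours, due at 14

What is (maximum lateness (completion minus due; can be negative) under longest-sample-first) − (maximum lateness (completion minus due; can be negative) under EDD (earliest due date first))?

7

LPT (decreasing processing time): T2 T3 T4 T1.
T2: 0→12, due 12, lateness 0
T3: 12→19, due 8, lateness 11
T4: 19→25, due 14, lateness 11
T1: 25→27, due 7, lateness 20
Maximum = 20.
EDD (increasing due date): T1 T3 T2 T4.
T1: 0→2, due 7, lateness -5
T3: 2→9, due 8, lateness 1
T2: 9→21, due 12, lateness 9
T4: 21→27, due 14, lateness 13
Maximum = 13.
Difference = 20 − 13 = 7.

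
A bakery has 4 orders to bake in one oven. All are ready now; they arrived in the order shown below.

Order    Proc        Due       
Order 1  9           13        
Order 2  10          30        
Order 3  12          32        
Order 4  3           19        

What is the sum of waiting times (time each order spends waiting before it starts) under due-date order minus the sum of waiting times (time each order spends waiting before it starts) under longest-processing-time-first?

EDD (increasing due date): Order 1 Order 4 Order 2 Order 3.
Order 1: waits 0, runs 0→9
Order 4: waits 9, runs 9→12
Order 2: waits 12, runs 12→22
Order 3: waits 22, runs 22→34
Sum = 0+9+12+22 = 43.
LPT (decreasing processing time): Order 3 Order 2 Order 1 Order 4.
Order 3: waits 0, runs 0→12
Order 2: waits 12, runs 12→22
Order 1: waits 22, runs 22→31
Order 4: waits 31, runs 31→34
Sum = 0+12+22+31 = 65.
Difference = 43 − 65 = -22.

-22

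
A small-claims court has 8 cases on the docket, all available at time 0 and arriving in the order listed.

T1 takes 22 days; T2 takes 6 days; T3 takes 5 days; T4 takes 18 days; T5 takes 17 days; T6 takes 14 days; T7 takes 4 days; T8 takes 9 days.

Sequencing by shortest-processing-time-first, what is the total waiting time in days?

SPT (increasing processing time): T7 T3 T2 T8 T6 T5 T4 T1.
T7: waits 0, runs 0→4
T3: waits 4, runs 4→9
T2: waits 9, runs 9→15
T8: waits 15, runs 15→24
T6: waits 24, runs 24→38
T5: waits 38, runs 38→55
T4: waits 55, runs 55→73
T1: waits 73, runs 73→95
Sum = 0+4+9+15+24+38+55+73 = 218.

218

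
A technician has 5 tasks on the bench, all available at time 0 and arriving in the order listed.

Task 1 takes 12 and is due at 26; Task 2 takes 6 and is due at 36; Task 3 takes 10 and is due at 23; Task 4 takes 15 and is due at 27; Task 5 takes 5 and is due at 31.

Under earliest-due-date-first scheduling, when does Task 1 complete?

EDD (increasing due date): Task 3 Task 1 Task 4 Task 5 Task 2.
Task 3: 0→10
Task 1: 10→22

22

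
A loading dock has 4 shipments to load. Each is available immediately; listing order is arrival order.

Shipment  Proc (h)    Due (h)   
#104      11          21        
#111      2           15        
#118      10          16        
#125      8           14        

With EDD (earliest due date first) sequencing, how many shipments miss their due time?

EDD (increasing due date): #125 #111 #118 #104.
#125: 0→8, due 14, tardiness 0
#111: 8→10, due 15, tardiness 0
#118: 10→20, due 16, tardiness 4
#104: 20→31, due 21, tardiness 10
Late shipments: 2.

2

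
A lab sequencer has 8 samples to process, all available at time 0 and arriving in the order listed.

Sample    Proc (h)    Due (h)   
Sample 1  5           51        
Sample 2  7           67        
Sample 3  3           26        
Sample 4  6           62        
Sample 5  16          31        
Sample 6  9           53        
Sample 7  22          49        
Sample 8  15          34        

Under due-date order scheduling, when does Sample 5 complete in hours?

EDD (increasing due date): Sample 3 Sample 5 Sample 8 Sample 7 Sample 1 Sample 6 Sample 4 Sample 2.
Sample 3: 0→3
Sample 5: 3→19

19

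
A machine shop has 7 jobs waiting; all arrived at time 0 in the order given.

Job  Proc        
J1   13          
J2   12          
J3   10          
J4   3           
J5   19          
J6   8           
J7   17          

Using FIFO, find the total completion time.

315

FIFO (arrival order): J1 J2 J3 J4 J5 J6 J7.
J1: 0→13
J2: 13→25
J3: 25→35
J4: 35→38
J5: 38→57
J6: 57→65
J7: 65→82
Sum = 13+25+35+38+57+65+82 = 315.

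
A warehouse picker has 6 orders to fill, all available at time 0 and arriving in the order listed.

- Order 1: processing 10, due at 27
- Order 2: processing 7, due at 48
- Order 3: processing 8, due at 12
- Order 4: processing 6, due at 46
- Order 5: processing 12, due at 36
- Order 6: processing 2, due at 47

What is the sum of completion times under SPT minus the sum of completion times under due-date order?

-49

SPT (increasing processing time): Order 6 Order 4 Order 2 Order 3 Order 1 Order 5.
Order 6: 0→2
Order 4: 2→8
Order 2: 8→15
Order 3: 15→23
Order 1: 23→33
Order 5: 33→45
Sum = 2+8+15+23+33+45 = 126.
EDD (increasing due date): Order 3 Order 1 Order 5 Order 4 Order 6 Order 2.
Order 3: 0→8
Order 1: 8→18
Order 5: 18→30
Order 4: 30→36
Order 6: 36→38
Order 2: 38→45
Sum = 8+18+30+36+38+45 = 175.
Difference = 126 − 175 = -49.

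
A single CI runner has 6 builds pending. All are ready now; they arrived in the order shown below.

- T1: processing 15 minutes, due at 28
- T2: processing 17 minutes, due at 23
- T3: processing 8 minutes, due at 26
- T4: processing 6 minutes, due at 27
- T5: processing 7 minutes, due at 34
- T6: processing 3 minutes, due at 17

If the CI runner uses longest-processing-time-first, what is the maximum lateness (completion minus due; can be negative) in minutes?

LPT (decreasing processing time): T2 T1 T3 T5 T4 T6.
T2: 0→17, due 23, lateness -6
T1: 17→32, due 28, lateness 4
T3: 32→40, due 26, lateness 14
T5: 40→47, due 34, lateness 13
T4: 47→53, due 27, lateness 26
T6: 53→56, due 17, lateness 39
Maximum = 39.

39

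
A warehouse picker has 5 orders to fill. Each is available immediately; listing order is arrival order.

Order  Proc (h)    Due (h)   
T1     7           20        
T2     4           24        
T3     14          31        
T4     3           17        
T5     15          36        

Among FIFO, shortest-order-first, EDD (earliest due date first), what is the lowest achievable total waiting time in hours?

52

FIFO (arrival order): T1 T2 T3 T4 T5.
T1: waits 0, runs 0→7
T2: waits 7, runs 7→11
T3: waits 11, runs 11→25
T4: waits 25, runs 25→28
T5: waits 28, runs 28→43
Sum = 0+7+11+25+28 = 71.
SPT (increasing processing time): T4 T2 T1 T3 T5.
T4: waits 0, runs 0→3
T2: waits 3, runs 3→7
T1: waits 7, runs 7→14
T3: waits 14, runs 14→28
T5: waits 28, runs 28→43
Sum = 0+3+7+14+28 = 52.
EDD (increasing due date): T4 T1 T2 T3 T5.
T4: waits 0, runs 0→3
T1: waits 3, runs 3→10
T2: waits 10, runs 10→14
T3: waits 14, runs 14→28
T5: waits 28, runs 28→43
Sum = 0+3+10+14+28 = 55.
FIFO 71, SPT 52, EDD 55 → minimum 52.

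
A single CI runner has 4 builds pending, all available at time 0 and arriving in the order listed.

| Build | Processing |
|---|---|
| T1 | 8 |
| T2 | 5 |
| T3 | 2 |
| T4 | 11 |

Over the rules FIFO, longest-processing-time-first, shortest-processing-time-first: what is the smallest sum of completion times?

50

FIFO (arrival order): T1 T2 T3 T4.
T1: 0→8
T2: 8→13
T3: 13→15
T4: 15→26
Sum = 8+13+15+26 = 62.
LPT (decreasing processing time): T4 T1 T2 T3.
T4: 0→11
T1: 11→19
T2: 19→24
T3: 24→26
Sum = 11+19+24+26 = 80.
SPT (increasing processing time): T3 T2 T1 T4.
T3: 0→2
T2: 2→7
T1: 7→15
T4: 15→26
Sum = 2+7+15+26 = 50.
FIFO 62, LPT 80, SPT 50 → minimum 50.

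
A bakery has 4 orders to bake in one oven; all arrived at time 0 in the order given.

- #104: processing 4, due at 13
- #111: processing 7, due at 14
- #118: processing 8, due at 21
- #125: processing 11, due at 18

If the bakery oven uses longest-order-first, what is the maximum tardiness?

LPT (decreasing processing time): #125 #118 #111 #104.
#125: 0→11, due 18, tardiness 0
#118: 11→19, due 21, tardiness 0
#111: 19→26, due 14, tardiness 12
#104: 26→30, due 13, tardiness 17
Maximum = 17.

17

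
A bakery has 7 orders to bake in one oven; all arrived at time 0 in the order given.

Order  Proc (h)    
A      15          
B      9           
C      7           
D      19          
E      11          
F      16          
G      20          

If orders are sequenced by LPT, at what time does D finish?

LPT (decreasing processing time): G D F A E B C.
G: 0→20
D: 20→39

39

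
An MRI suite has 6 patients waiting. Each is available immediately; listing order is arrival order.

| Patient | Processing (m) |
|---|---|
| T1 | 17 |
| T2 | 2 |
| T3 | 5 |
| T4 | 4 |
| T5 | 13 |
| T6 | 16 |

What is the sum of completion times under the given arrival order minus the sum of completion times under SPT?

FIFO (arrival order): T1 T2 T3 T4 T5 T6.
T1: 0→17
T2: 17→19
T3: 19→24
T4: 24→28
T5: 28→41
T6: 41→57
Sum = 17+19+24+28+41+57 = 186.
SPT (increasing processing time): T2 T4 T3 T5 T6 T1.
T2: 0→2
T4: 2→6
T3: 6→11
T5: 11→24
T6: 24→40
T1: 40→57
Sum = 2+6+11+24+40+57 = 140.
Difference = 186 − 140 = 46.

46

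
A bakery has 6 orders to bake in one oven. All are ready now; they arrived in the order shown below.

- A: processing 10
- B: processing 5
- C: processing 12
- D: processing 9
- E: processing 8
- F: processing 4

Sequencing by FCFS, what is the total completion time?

180

FIFO (arrival order): A B C D E F.
A: 0→10
B: 10→15
C: 15→27
D: 27→36
E: 36→44
F: 44→48
Sum = 10+15+27+36+44+48 = 180.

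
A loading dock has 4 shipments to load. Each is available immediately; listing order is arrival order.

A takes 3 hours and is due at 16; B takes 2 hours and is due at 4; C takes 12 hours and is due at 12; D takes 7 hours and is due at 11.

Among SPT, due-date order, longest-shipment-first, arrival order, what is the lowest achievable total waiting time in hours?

19

SPT (increasing processing time): B A D C.
B: waits 0, runs 0→2
A: waits 2, runs 2→5
D: waits 5, runs 5→12
C: waits 12, runs 12→24
Sum = 0+2+5+12 = 19.
EDD (increasing due date): B D C A.
B: waits 0, runs 0→2
D: waits 2, runs 2→9
C: waits 9, runs 9→21
A: waits 21, runs 21→24
Sum = 0+2+9+21 = 32.
LPT (decreasing processing time): C D A B.
C: waits 0, runs 0→12
D: waits 12, runs 12→19
A: waits 19, runs 19→22
B: waits 22, runs 22→24
Sum = 0+12+19+22 = 53.
FIFO (arrival order): A B C D.
A: waits 0, runs 0→3
B: waits 3, runs 3→5
C: waits 5, runs 5→17
D: waits 17, runs 17→24
Sum = 0+3+5+17 = 25.
SPT 19, EDD 32, LPT 53, FIFO 25 → minimum 19.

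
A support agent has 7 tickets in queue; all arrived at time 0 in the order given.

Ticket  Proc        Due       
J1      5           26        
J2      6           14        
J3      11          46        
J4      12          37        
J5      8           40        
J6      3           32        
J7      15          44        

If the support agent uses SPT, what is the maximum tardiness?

SPT (increasing processing time): J6 J1 J2 J5 J3 J4 J7.
J6: 0→3, due 32, tardiness 0
J1: 3→8, due 26, tardiness 0
J2: 8→14, due 14, tardiness 0
J5: 14→22, due 40, tardiness 0
J3: 22→33, due 46, tardiness 0
J4: 33→45, due 37, tardiness 8
J7: 45→60, due 44, tardiness 16
Maximum = 16.

16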